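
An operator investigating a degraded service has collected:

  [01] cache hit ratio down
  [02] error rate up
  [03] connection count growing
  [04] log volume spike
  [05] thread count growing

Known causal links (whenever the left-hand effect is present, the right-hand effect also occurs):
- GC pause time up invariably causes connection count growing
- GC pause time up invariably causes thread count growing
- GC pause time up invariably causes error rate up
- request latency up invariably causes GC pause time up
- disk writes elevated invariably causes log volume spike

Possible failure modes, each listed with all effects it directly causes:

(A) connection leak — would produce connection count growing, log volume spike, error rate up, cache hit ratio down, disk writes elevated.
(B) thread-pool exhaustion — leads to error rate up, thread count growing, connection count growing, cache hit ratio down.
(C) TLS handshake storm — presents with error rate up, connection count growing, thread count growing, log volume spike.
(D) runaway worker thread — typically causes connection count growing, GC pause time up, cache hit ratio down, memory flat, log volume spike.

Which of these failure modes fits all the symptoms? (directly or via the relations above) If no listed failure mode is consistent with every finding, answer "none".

Per-candidate check:
(A) connection leak — does not account for thread count growing
(B) thread-pool exhaustion — does not account for log volume spike
(C) TLS handshake storm — does not account for cache hit ratio down
(D) runaway worker thread — accounts for every observation (error rate up via GC pause time up → error rate up)
Only (D) is consistent with every observation.

D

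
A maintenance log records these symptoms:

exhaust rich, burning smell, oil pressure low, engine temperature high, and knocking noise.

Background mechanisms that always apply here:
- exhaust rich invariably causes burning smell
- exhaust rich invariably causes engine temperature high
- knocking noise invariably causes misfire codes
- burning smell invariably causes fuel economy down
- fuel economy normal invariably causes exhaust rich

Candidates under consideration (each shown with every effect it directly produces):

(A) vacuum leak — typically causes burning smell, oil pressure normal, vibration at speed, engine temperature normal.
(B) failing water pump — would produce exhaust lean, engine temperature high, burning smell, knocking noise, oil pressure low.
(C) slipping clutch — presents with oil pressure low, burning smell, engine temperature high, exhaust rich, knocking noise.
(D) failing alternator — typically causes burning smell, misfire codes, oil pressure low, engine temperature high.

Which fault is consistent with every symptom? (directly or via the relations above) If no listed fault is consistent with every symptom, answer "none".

Checking each candidate against the observations:
(A) vacuum leak — exhaust rich NO; burning smell yes; oil pressure low NO; engine temperature high NO; knocking noise NO
(B) failing water pump — exhaust rich NO; burning smell yes; oil pressure low yes; engine temperature high yes; knocking noise yes
(C) slipping clutch — exhaust rich yes; burning smell yes; oil pressure low yes; engine temperature high yes; knocking noise yes
(D) failing alternator — does not account for exhaust rich, knocking noise
Only (C) is consistent with every observation.

C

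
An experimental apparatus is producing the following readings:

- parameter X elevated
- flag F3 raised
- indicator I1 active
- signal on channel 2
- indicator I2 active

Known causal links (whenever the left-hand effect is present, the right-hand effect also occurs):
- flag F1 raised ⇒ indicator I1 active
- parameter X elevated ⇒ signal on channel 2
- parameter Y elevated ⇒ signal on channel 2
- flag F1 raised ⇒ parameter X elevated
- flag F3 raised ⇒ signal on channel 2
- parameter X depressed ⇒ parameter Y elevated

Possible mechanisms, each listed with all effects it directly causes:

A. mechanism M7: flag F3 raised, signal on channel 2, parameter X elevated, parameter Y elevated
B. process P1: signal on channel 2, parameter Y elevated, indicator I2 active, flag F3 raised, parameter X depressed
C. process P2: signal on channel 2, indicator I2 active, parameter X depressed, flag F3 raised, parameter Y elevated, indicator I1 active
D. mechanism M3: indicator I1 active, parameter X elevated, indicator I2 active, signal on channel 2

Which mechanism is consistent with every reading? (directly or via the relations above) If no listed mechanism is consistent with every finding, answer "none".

Testing each hypothesis:
(A) mechanism M7 — does not account for indicator I1 active, indicator I2 active
(B) process P1 — fails on parameter X elevated, indicator I1 active (predicts parameter X depressed, not parameter X elevated)
(C) process P2 — parameter X elevated -; flag F3 raised +; indicator I1 active +; signal on channel 2 +; indicator I2 active +
(D) mechanism M3 — parameter X elevated +; flag F3 raised -; indicator I1 active +; signal on channel 2 +; indicator I2 active +
Every candidate fails on at least one observation.

none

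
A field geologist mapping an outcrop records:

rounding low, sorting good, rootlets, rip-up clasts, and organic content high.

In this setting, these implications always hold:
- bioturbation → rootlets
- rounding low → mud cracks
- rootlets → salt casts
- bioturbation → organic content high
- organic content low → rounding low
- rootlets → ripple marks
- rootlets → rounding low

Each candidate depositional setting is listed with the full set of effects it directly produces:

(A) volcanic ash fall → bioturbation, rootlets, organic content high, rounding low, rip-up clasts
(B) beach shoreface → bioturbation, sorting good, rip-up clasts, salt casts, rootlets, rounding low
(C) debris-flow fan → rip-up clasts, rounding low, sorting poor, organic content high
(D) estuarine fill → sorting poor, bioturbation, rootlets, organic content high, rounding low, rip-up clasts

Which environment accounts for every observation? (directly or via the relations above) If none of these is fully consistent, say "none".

Per-candidate check:
(A) volcanic ash fall — rounding low ✓; sorting good ✗; rootlets ✓; rip-up clasts ✓; organic content high ✓
(B) beach shoreface — rounding low ✓; sorting good ✓; rootlets ✓; rip-up clasts ✓; organic content high ✓ (by bioturbation → organic content high)
(C) debris-flow fan — rounding low ✓; sorting good ✗; rootlets ✗; rip-up clasts ✓; organic content high ✓
(D) estuarine fill — rounding low ✓; sorting good ✗; rootlets ✓; rip-up clasts ✓; organic content high ✓
(B) alone accounts for all the evidence.

B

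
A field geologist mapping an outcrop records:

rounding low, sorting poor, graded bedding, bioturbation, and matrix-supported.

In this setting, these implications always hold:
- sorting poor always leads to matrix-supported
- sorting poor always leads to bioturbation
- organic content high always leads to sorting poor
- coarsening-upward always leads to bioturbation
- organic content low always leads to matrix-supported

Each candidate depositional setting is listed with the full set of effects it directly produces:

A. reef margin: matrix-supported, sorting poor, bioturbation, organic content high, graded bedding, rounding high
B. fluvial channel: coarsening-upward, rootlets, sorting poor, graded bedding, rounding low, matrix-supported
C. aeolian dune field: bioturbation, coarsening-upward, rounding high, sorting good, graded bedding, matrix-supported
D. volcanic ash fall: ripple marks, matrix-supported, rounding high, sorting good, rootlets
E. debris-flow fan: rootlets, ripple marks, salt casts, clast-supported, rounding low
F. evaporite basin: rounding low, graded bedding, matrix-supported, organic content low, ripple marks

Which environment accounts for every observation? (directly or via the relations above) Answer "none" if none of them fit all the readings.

For each candidate, compare predicted effects to what was observed:
(A) reef margin — fails on rounding low (predicts rounding high, not rounding low)
(B) fluvial channel — accounts for every observation (bioturbation by sorting poor → bioturbation)
(C) aeolian dune field — rounding low NO; sorting poor NO; graded bedding yes; bioturbation yes; matrix-supported yes
(D) volcanic ash fall — rounding low NO; sorting poor NO; graded bedding NO; bioturbation NO; matrix-supported yes
(E) debris-flow fan — fails on sorting poor, graded bedding, bioturbation, matrix-supported (predicts clast-supported, not matrix-supported)
(F) evaporite basin — does not account for sorting poor, bioturbation
(B) is the only candidate with no mismatches.

B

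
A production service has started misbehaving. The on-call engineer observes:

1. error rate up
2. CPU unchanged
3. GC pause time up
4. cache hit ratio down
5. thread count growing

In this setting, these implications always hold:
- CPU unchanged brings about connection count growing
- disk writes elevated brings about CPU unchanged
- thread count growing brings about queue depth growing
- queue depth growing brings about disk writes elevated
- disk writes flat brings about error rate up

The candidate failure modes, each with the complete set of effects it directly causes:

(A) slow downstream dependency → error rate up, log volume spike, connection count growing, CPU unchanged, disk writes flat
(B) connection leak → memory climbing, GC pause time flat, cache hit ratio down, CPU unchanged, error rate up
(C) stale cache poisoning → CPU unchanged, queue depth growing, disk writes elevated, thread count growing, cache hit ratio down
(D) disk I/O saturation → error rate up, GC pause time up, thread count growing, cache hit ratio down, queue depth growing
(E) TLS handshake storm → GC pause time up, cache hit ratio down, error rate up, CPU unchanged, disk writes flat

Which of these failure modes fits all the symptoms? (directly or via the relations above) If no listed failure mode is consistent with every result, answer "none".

D

Checking each candidate against the observations:
(A) slow downstream dependency — error rate up yes; CPU unchanged yes; GC pause time up NO; cache hit ratio down NO; thread count growing NO
(B) connection leak — error rate up yes; CPU unchanged yes; GC pause time up NO; cache hit ratio down yes; thread count growing NO
(C) stale cache poisoning — does not account for error rate up, GC pause time up
(D) disk I/O saturation — accounts for every observation (CPU unchanged via queue depth growing → disk writes elevated → CPU unchanged)
(E) TLS handshake storm — error rate up yes; CPU unchanged yes; GC pause time up yes; cache hit ratio down yes; thread count growing NO
(D) is the only candidate with no mismatches.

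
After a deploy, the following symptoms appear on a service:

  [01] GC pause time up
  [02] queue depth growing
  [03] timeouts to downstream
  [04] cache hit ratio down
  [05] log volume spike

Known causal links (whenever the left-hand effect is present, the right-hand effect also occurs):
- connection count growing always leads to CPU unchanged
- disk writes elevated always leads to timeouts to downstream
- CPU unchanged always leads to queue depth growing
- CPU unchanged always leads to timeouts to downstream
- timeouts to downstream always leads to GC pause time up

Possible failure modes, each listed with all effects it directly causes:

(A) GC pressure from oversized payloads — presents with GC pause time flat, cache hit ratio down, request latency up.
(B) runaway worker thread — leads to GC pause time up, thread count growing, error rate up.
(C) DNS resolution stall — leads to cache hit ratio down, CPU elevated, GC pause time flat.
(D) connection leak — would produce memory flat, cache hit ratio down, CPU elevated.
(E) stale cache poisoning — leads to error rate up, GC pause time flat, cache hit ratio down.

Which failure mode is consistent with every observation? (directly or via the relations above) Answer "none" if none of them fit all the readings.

Checking each candidate against the observations:
(A) GC pressure from oversized payloads — GC pause time up ✗; queue depth growing ✗; timeouts to downstream ✗; cache hit ratio down ✓; log volume spike ✗
(B) runaway worker thread — GC pause time up ✓; queue depth growing ✗; timeouts to downstream ✗; cache hit ratio down ✗; log volume spike ✗
(C) DNS resolution stall — GC pause time up ✗; queue depth growing ✗; timeouts to downstream ✗; cache hit ratio down ✓; log volume spike ✗
(D) connection leak — GC pause time up ✗; queue depth growing ✗; timeouts to downstream ✗; cache hit ratio down ✓; log volume spike ✗
(E) stale cache poisoning — GC pause time up ✗; queue depth growing ✗; timeouts to downstream ✗; cache hit ratio down ✓; log volume spike ✗
Every candidate fails on at least one observation.

none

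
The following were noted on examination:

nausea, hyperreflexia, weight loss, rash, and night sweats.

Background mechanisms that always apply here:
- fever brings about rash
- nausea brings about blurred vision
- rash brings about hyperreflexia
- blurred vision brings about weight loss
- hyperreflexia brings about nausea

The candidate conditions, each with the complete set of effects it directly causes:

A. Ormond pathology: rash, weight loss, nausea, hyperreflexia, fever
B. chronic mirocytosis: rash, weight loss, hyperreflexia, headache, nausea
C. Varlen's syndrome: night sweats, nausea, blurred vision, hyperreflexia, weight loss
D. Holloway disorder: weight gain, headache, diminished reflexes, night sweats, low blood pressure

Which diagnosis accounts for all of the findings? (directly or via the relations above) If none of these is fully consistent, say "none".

Checking each candidate against the observations:
(A) Ormond pathology — nausea +; hyperreflexia +; weight loss +; rash +; night sweats -
(B) chronic mirocytosis — does not account for night sweats
(C) Varlen's syndrome — nausea +; hyperreflexia +; weight loss +; rash -; night sweats +
(D) Holloway disorder — nausea -; hyperreflexia -; weight loss -; rash -; night sweats +
Every candidate fails on at least one observation.

none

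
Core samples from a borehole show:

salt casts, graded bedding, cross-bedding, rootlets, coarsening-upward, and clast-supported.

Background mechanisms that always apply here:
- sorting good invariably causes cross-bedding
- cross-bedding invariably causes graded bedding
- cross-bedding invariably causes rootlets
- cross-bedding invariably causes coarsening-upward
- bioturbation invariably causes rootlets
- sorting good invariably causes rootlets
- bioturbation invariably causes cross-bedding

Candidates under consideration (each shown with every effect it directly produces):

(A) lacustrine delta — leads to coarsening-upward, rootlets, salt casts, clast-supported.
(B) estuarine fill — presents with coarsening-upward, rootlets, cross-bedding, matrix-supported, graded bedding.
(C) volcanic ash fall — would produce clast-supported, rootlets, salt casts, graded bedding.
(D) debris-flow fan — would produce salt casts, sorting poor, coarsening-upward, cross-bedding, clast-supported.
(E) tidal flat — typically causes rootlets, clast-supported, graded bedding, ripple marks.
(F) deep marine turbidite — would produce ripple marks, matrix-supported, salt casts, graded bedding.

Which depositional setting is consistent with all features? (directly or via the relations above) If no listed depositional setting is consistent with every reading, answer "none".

D

Testing each hypothesis:
(A) lacustrine delta — salt casts yes; graded bedding NO; cross-bedding NO; rootlets yes; coarsening-upward yes; clast-supported yes
(B) estuarine fill — fails on salt casts, clast-supported (predicts matrix-supported, not clast-supported)
(C) volcanic ash fall — salt casts yes; graded bedding yes; cross-bedding NO; rootlets yes; coarsening-upward NO; clast-supported yes
(D) debris-flow fan — accounts for every observation (graded bedding via cross-bedding → graded bedding)
(E) tidal flat — does not account for salt casts, cross-bedding, coarsening-upward
(F) deep marine turbidite — fails on cross-bedding, rootlets, coarsening-upward, clast-supported (predicts matrix-supported, not clast-supported)
(D) is the only candidate with no mismatches.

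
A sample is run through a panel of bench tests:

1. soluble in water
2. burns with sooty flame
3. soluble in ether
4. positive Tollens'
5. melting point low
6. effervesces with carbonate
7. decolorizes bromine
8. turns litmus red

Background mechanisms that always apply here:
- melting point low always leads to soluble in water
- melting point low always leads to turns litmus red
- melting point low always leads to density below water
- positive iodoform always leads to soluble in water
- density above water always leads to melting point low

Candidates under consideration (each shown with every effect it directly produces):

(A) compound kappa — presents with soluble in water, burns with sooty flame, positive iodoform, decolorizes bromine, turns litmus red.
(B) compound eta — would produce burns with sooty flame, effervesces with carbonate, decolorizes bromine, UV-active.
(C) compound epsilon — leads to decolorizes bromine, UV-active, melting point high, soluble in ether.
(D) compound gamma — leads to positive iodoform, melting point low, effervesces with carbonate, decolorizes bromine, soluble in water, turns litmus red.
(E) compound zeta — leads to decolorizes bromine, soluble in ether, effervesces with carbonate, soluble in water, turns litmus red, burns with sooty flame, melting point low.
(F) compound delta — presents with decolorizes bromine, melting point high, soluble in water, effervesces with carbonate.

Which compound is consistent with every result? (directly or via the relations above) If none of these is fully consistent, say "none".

Checking each candidate against the observations:
(A) compound kappa — soluble in water +; burns with sooty flame +; soluble in ether -; positive Tollens' -; melting point low -; effervesces with carbonate -; decolorizes bromine +; turns litmus red +
(B) compound eta — does not account for soluble in water, soluble in ether, positive Tollens', melting point low, turns litmus red
(C) compound epsilon — soluble in water -; burns with sooty flame -; soluble in ether +; positive Tollens' -; melting point low -; effervesces with carbonate -; decolorizes bromine +; turns litmus red -
(D) compound gamma — does not account for burns with sooty flame, soluble in ether, positive Tollens'
(E) compound zeta — does not account for positive Tollens'
(F) compound delta — fails on burns with sooty flame, soluble in ether, positive Tollens', melting point low, turns litmus red (predicts melting point high, not melting point low)
Every candidate fails on at least one observation.

none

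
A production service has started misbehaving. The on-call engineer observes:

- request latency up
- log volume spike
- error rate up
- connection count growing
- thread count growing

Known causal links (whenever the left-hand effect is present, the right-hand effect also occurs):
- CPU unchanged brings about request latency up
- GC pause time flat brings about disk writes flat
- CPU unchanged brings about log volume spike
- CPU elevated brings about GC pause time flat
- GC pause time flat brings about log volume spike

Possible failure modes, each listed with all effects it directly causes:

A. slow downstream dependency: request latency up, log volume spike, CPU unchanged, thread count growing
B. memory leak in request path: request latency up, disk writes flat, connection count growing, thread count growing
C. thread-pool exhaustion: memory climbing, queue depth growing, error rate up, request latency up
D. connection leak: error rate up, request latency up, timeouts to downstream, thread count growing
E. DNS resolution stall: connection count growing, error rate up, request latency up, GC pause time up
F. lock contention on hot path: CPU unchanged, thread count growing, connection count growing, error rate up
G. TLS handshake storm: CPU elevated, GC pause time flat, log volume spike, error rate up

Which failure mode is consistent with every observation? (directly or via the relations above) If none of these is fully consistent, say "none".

For each candidate, compare predicted effects to what was observed:
(A) slow downstream dependency — request latency up yes; log volume spike yes; error rate up NO; connection count growing NO; thread count growing yes
(B) memory leak in request path — does not account for log volume spike, error rate up
(C) thread-pool exhaustion — request latency up yes; log volume spike NO; error rate up yes; connection count growing NO; thread count growing NO
(D) connection leak — request latency up yes; log volume spike NO; error rate up yes; connection count growing NO; thread count growing yes
(E) DNS resolution stall — request latency up yes; log volume spike NO; error rate up yes; connection count growing yes; thread count growing NO
(F) lock contention on hot path — request latency up yes (via CPU unchanged → request latency up); log volume spike yes (via CPU unchanged → log volume spike); error rate up yes; connection count growing yes; thread count growing yes
(G) TLS handshake storm — request latency up NO; log volume spike yes; error rate up yes; connection count growing NO; thread count growing NO
(F) is the only candidate with no mismatches.

F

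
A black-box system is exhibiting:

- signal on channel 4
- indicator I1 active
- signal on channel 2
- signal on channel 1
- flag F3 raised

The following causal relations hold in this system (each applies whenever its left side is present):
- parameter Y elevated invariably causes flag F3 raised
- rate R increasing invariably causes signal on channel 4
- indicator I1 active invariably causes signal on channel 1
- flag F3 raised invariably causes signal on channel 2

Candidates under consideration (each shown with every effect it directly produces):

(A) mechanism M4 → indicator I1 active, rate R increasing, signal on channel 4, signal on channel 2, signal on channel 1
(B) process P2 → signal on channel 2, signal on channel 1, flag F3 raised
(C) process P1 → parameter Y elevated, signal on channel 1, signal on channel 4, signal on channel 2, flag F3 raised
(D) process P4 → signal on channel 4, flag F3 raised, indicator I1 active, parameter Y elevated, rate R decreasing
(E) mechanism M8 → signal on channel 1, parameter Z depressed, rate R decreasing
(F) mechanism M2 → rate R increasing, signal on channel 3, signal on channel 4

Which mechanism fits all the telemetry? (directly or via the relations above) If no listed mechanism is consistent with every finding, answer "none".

D

Testing each hypothesis:
(A) mechanism M4 — does not account for flag F3 raised
(B) process P2 — signal on channel 4 -; indicator I1 active -; signal on channel 2 +; signal on channel 1 +; flag F3 raised +
(C) process P1 — signal on channel 4 +; indicator I1 active -; signal on channel 2 +; signal on channel 1 +; flag F3 raised +
(D) process P4 — accounts for every observation (signal on channel 2 via flag F3 raised → signal on channel 2)
(E) mechanism M8 — signal on channel 4 -; indicator I1 active -; signal on channel 2 -; signal on channel 1 +; flag F3 raised -
(F) mechanism M2 — signal on channel 4 +; indicator I1 active -; signal on channel 2 -; signal on channel 1 -; flag F3 raised -
Only (D) is consistent with every observation.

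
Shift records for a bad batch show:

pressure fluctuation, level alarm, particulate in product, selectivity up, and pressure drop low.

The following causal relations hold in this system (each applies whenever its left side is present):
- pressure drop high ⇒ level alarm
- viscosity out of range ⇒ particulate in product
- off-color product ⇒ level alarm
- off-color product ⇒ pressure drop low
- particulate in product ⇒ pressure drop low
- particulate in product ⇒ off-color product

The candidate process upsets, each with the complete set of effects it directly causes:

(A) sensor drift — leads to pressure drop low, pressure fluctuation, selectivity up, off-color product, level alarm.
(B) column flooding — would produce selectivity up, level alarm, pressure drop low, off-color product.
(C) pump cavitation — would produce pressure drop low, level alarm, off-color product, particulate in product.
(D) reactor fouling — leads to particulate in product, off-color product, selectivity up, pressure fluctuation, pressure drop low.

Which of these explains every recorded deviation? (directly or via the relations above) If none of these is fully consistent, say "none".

Per-candidate check:
(A) sensor drift — does not account for particulate in product
(B) column flooding — pressure fluctuation ✗; level alarm ✓; particulate in product ✗; selectivity up ✓; pressure drop low ✓
(C) pump cavitation — does not account for pressure fluctuation, selectivity up
(D) reactor fouling — pressure fluctuation ✓; level alarm ✓ (via off-color product → level alarm); particulate in product ✓; selectivity up ✓; pressure drop low ✓
Only (D) is consistent with every observation.

D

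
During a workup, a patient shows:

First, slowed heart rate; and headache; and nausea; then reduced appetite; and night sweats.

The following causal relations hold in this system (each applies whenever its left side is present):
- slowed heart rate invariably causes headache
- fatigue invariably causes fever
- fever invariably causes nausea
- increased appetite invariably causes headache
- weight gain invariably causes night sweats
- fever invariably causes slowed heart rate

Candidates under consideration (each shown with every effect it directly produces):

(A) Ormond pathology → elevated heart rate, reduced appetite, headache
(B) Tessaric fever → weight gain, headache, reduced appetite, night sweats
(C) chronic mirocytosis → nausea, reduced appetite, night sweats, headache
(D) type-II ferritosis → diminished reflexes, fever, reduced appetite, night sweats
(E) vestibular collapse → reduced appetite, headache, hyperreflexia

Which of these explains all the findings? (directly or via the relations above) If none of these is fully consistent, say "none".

D

For each candidate, compare predicted effects to what was observed:
(A) Ormond pathology — slowed heart rate NO; headache yes; nausea NO; reduced appetite yes; night sweats NO
(B) Tessaric fever — does not account for slowed heart rate, nausea
(C) chronic mirocytosis — slowed heart rate NO; headache yes; nausea yes; reduced appetite yes; night sweats yes
(D) type-II ferritosis — accounts for every observation (slowed heart rate by fever → slowed heart rate)
(E) vestibular collapse — slowed heart rate NO; headache yes; nausea NO; reduced appetite yes; night sweats NO
(D) is the only candidate with no mismatches.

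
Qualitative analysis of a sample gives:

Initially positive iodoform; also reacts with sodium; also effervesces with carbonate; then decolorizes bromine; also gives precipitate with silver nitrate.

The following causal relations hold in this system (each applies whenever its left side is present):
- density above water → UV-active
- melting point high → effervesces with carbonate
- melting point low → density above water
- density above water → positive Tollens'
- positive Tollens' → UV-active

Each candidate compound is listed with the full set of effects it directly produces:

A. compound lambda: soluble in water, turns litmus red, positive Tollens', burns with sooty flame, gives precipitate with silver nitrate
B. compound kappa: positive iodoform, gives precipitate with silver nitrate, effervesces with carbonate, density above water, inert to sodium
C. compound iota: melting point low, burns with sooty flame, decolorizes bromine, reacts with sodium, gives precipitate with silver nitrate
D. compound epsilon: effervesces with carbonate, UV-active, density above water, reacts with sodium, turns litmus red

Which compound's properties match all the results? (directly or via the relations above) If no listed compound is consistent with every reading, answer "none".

For each candidate, compare predicted effects to what was observed:
(A) compound lambda — positive iodoform ✗; reacts with sodium ✗; effervesces with carbonate ✗; decolorizes bromine ✗; gives precipitate with silver nitrate ✓
(B) compound kappa — fails on reacts with sodium, decolorizes bromine (predicts inert to sodium, not reacts with sodium)
(C) compound iota — does not account for positive iodoform, effervesces with carbonate
(D) compound epsilon — positive iodoform ✗; reacts with sodium ✓; effervesces with carbonate ✓; decolorizes bromine ✗; gives precipitate with silver nitrate ✗
None of the listed candidates fits everything.

none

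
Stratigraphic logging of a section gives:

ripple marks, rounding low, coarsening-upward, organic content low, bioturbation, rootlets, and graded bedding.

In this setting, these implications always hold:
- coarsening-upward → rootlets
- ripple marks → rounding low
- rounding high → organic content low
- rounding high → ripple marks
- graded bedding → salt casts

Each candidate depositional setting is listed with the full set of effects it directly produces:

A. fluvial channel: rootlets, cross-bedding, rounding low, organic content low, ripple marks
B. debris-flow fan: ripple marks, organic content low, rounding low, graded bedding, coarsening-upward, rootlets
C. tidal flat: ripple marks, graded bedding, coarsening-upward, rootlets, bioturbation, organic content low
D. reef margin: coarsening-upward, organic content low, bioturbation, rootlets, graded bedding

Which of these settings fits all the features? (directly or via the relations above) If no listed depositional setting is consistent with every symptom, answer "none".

C

Testing each hypothesis:
(A) fluvial channel — does not account for coarsening-upward, bioturbation, graded bedding
(B) debris-flow fan — ripple marks match; rounding low match; coarsening-upward match; organic content low match; bioturbation miss; rootlets match; graded bedding match
(C) tidal flat — ripple marks match; rounding low match (through ripple marks → rounding low); coarsening-upward match; organic content low match; bioturbation match; rootlets match; graded bedding match
(D) reef margin — ripple marks miss; rounding low miss; coarsening-upward match; organic content low match; bioturbation match; rootlets match; graded bedding match
(C) is the only candidate with no mismatches.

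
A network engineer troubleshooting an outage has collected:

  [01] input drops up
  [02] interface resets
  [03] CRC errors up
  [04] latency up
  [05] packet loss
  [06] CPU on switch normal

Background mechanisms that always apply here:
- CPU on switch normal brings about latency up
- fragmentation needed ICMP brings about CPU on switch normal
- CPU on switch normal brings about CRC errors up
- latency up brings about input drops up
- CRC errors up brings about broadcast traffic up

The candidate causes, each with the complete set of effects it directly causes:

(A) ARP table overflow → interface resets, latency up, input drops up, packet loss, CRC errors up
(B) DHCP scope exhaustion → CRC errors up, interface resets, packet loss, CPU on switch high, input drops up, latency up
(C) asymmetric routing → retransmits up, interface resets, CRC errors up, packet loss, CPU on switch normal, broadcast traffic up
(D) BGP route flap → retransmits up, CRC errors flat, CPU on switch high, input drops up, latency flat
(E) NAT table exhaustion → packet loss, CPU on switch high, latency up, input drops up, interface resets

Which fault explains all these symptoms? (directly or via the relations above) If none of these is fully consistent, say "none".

Testing each hypothesis:
(A) ARP table overflow — does not account for CPU on switch normal
(B) DHCP scope exhaustion — fails on CPU on switch normal (predicts CPU on switch high, not CPU on switch normal)
(C) asymmetric routing — accounts for every observation (input drops up through CPU on switch normal → latency up → input drops up)
(D) BGP route flap — fails on interface resets, CRC errors up, latency up, packet loss, CPU on switch normal (predicts CRC errors flat, not CRC errors up; predicts latency flat, not latency up; predicts CPU on switch high, not CPU on switch normal)
(E) NAT table exhaustion — input drops up yes; interface resets yes; CRC errors up NO; latency up yes; packet loss yes; CPU on switch normal NO
(C) is the only candidate with no mismatches.

C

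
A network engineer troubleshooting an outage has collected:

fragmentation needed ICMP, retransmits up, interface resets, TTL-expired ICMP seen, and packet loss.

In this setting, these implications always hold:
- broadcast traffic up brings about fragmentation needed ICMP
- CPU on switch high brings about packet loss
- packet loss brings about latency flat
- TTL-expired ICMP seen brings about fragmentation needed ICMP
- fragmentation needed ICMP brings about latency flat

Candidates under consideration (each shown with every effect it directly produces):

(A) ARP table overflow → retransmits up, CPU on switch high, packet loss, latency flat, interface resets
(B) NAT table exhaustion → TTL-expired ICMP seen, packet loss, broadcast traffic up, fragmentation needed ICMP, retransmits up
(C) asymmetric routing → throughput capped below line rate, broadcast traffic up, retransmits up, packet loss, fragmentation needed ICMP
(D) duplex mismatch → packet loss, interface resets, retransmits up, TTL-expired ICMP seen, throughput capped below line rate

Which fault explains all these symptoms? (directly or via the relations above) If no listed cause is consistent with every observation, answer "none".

D

For each candidate, compare predicted effects to what was observed:
(A) ARP table overflow — fragmentation needed ICMP ✗; retransmits up ✓; interface resets ✓; TTL-expired ICMP seen ✗; packet loss ✓
(B) NAT table exhaustion — fragmentation needed ICMP ✓; retransmits up ✓; interface resets ✗; TTL-expired ICMP seen ✓; packet loss ✓
(C) asymmetric routing — fragmentation needed ICMP ✓; retransmits up ✓; interface resets ✗; TTL-expired ICMP seen ✗; packet loss ✓
(D) duplex mismatch — accounts for every observation (fragmentation needed ICMP through TTL-expired ICMP seen → fragmentation needed ICMP)
Only (D) is consistent with every observation.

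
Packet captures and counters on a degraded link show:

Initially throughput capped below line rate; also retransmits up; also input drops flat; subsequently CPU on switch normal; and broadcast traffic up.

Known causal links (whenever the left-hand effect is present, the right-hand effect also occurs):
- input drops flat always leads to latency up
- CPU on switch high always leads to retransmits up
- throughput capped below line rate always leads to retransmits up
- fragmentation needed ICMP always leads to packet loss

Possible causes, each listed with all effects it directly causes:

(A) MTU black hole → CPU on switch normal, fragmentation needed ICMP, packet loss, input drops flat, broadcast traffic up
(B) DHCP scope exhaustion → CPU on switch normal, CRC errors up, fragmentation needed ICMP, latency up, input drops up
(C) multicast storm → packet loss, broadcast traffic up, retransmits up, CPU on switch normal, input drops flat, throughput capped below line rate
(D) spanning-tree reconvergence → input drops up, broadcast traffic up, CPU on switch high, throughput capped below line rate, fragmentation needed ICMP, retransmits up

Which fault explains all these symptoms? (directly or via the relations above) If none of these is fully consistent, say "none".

C

Per-candidate check:
(A) MTU black hole — throughput capped below line rate -; retransmits up -; input drops flat +; CPU on switch normal +; broadcast traffic up +
(B) DHCP scope exhaustion — fails on throughput capped below line rate, retransmits up, input drops flat, broadcast traffic up (predicts input drops up, not input drops flat)
(C) multicast storm — accounts for every observation
(D) spanning-tree reconvergence — fails on input drops flat, CPU on switch normal (predicts input drops up, not input drops flat; predicts CPU on switch high, not CPU on switch normal)
(C) alone accounts for all the evidence.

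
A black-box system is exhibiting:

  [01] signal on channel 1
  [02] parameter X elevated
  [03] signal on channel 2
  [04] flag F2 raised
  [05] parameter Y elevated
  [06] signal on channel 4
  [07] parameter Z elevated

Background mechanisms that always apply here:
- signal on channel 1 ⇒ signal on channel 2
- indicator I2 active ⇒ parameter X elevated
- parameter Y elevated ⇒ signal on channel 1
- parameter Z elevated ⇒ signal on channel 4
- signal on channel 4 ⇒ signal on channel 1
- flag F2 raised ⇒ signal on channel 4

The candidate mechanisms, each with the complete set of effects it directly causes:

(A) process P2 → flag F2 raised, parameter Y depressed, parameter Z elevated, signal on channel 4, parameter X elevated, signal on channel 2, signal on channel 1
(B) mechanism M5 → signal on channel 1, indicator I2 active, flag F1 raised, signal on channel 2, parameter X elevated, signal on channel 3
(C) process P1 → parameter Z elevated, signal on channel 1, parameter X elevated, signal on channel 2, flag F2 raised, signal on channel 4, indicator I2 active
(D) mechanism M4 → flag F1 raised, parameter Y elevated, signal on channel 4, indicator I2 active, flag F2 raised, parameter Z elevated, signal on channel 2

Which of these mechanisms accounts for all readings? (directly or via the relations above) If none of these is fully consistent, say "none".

For each candidate, compare predicted effects to what was observed:
(A) process P2 — signal on channel 1 +; parameter X elevated +; signal on channel 2 +; flag F2 raised +; parameter Y elevated -; signal on channel 4 +; parameter Z elevated +
(B) mechanism M5 — does not account for flag F2 raised, parameter Y elevated, signal on channel 4, parameter Z elevated
(C) process P1 — does not account for parameter Y elevated
(D) mechanism M4 — signal on channel 1 + (via signal on channel 4 → signal on channel 1); parameter X elevated + (via indicator I2 active → parameter X elevated); signal on channel 2 +; flag F2 raised +; parameter Y elevated +; signal on channel 4 +; parameter Z elevated +
(D) alone accounts for all the evidence.

D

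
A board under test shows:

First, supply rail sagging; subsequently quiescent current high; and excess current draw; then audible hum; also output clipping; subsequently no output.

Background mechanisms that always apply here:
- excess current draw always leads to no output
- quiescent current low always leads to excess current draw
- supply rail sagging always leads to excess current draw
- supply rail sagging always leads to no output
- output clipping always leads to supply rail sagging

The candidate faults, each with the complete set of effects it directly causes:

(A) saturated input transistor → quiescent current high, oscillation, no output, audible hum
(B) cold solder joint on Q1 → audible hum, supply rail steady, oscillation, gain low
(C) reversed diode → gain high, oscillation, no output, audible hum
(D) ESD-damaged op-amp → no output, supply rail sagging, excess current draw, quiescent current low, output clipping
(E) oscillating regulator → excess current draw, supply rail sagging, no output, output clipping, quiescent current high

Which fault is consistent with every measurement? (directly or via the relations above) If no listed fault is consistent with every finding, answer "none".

Checking each candidate against the observations:
(A) saturated input transistor — supply rail sagging NO; quiescent current high yes; excess current draw NO; audible hum yes; output clipping NO; no output yes
(B) cold solder joint on Q1 — fails on supply rail sagging, quiescent current high, excess current draw, output clipping, no output (predicts supply rail steady, not supply rail sagging)
(C) reversed diode — supply rail sagging NO; quiescent current high NO; excess current draw NO; audible hum yes; output clipping NO; no output yes
(D) ESD-damaged op-amp — supply rail sagging yes; quiescent current high NO; excess current draw yes; audible hum NO; output clipping yes; no output yes
(E) oscillating regulator — supply rail sagging yes; quiescent current high yes; excess current draw yes; audible hum NO; output clipping yes; no output yes
Every candidate fails on at least one observation.

none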